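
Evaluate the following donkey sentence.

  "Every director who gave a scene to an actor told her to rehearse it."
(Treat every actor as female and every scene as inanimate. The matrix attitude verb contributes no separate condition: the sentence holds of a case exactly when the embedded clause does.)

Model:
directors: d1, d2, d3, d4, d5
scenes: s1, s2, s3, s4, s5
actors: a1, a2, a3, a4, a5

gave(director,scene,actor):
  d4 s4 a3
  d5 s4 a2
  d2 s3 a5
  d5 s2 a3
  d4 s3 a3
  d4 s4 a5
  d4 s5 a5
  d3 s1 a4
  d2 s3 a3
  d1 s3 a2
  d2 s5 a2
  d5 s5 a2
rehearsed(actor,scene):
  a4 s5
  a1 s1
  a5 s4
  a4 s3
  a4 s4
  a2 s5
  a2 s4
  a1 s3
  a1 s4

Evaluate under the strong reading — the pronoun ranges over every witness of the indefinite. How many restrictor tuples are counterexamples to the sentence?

"her" takes "an actor" as antecedent and "it" takes "a scene"; both are donkey pronouns co-varying with the restrictor.
Strong reading: for every (d,s,a) with gave(d,s,a), rehearsed(a,s).
Restrictor triples: (d1,s3,a2)→rehearsed(a2,s3) ✗  (d2,s3,a3)→rehearsed(a3,s3) ✗  (d2,s3,a5)→rehearsed(a5,s3) ✗  (d2,s5,a2)→rehearsed(a2,s5) ✓  (d3,s1,a4)→rehearsed(a4,s1) ✗  (d4,s3,a3)→rehearsed(a3,s3) ✗  (d4,s4,a3)→rehearsed(a3,s4) ✗  (d4,s4,a5)→rehearsed(a5,s4) ✓  (d4,s5,a5)→rehearsed(a5,s5) ✗  (d5,s2,a3)→rehearsed(a3,s2) ✗  (d5,s4,a2)→rehearsed(a2,s4) ✓  (d5,s5,a2)→rehearsed(a2,s5) ✓
Counterexamples (restrictor triples failing the scope): 8.

8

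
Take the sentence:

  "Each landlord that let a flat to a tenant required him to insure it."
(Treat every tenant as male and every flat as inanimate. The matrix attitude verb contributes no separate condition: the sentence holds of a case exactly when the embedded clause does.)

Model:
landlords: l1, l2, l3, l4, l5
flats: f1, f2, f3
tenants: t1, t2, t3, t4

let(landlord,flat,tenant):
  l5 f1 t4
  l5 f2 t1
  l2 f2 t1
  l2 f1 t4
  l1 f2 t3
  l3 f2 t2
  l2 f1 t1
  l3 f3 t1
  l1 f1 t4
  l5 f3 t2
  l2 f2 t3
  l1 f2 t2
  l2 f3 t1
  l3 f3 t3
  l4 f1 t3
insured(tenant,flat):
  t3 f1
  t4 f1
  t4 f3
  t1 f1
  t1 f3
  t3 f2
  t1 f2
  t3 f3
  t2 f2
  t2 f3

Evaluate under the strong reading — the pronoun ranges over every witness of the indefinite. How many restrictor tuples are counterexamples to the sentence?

0

"him" takes "a tenant" as antecedent and "it" takes "a flat"; both are donkey pronouns co-varying with the restrictor.
Strong reading: for every (l,f,t) with let(l,f,t), insured(t,f).
Restrictor triples: (l1,f1,t4)→insured(t4,f1) ✓  (l1,f2,t2)→insured(t2,f2) ✓  (l1,f2,t3)→insured(t3,f2) ✓  (l2,f1,t1)→insured(t1,f1) ✓  (l2,f1,t4)→insured(t4,f1) ✓  (l2,f2,t1)→insured(t1,f2) ✓  (l2,f2,t3)→insured(t3,f2) ✓  (l2,f3,t1)→insured(t1,f3) ✓  (l3,f2,t2)→insured(t2,f2) ✓  (l3,f3,t1)→insured(t1,f3) ✓  (l3,f3,t3)→insured(t3,f3) ✓  (l4,f1,t3)→insured(t3,f1) ✓  (l5,f1,t4)→insured(t4,f1) ✓  (l5,f2,t1)→insured(t1,f2) ✓  (l5,f3,t2)→insured(t2,f3) ✓
Counterexamples (restrictor triples failing the scope): 0.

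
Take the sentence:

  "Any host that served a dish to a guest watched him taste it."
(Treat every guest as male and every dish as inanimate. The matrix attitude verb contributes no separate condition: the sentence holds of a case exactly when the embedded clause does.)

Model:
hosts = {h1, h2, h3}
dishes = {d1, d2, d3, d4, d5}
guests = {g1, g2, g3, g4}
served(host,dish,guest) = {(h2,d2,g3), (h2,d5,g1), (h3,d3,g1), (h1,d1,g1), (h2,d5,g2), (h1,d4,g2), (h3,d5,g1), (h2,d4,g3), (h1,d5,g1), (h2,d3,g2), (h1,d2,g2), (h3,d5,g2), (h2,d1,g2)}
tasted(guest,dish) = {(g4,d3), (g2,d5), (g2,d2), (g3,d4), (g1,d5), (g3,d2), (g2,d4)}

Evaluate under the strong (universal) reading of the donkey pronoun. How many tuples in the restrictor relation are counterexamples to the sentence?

"him" takes "a guest" as antecedent and "it" takes "a dish"; both are donkey pronouns co-varying with the restrictor.
Strong reading: for every (h,d,g) with served(h,d,g), tasted(g,d).
Restrictor triples: (h1,d1,g1)→tasted(g1,d1) ✗  (h1,d2,g2)→tasted(g2,d2) ✓  (h1,d4,g2)→tasted(g2,d4) ✓  (h1,d5,g1)→tasted(g1,d5) ✓  (h2,d1,g2)→tasted(g2,d1) ✗  (h2,d2,g3)→tasted(g3,d2) ✓  (h2,d3,g2)→tasted(g2,d3) ✗  (h2,d4,g3)→tasted(g3,d4) ✓  (h2,d5,g1)→tasted(g1,d5) ✓  (h2,d5,g2)→tasted(g2,d5) ✓  (h3,d3,g1)→tasted(g1,d3) ✗  (h3,d5,g1)→tasted(g1,d5) ✓  (h3,d5,g2)→tasted(g2,d5) ✓
Counterexamples (restrictor triples failing the scope): 4.

4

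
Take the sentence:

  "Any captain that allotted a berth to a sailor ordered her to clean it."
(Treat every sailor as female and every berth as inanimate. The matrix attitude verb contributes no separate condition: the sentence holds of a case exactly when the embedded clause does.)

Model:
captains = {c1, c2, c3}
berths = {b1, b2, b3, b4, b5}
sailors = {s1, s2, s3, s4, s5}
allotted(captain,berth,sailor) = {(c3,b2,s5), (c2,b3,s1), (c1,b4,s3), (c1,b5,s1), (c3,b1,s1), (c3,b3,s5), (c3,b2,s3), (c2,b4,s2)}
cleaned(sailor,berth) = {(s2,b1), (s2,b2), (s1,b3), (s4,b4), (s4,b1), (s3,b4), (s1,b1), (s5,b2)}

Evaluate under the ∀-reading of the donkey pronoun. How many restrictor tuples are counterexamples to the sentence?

"her" takes "a sailor" as antecedent and "it" takes "a berth"; both are donkey pronouns co-varying with the restrictor.
Strong reading: for every (c,b,s) with allotted(c,b,s), cleaned(s,b).
Restrictor triples: (c1,b4,s3)→cleaned(s3,b4) ✓  (c1,b5,s1)→cleaned(s1,b5) ✗  (c2,b3,s1)→cleaned(s1,b3) ✓  (c2,b4,s2)→cleaned(s2,b4) ✗  (c3,b1,s1)→cleaned(s1,b1) ✓  (c3,b2,s3)→cleaned(s3,b2) ✗  (c3,b2,s5)→cleaned(s5,b2) ✓  (c3,b3,s5)→cleaned(s5,b3) ✗
Counterexamples (restrictor triples failing the scope): 4.

4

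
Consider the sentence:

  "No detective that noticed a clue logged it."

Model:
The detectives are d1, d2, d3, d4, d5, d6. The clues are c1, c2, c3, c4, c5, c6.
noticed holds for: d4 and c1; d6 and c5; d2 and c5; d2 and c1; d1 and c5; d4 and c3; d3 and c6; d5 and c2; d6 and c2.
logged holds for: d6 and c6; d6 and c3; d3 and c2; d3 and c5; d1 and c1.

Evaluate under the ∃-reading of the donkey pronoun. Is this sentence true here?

True

"it" takes "a clue" as antecedent — a donkey pronoun bound across the clause boundary.
Truth condition: for no (d,c) with noticed(d,c) does logged(d,c) hold.
Restrictor pairs — does the scope hold? (d1,c5):fails  (d2,c1):fails  (d2,c5):fails  (d3,c6):fails  (d4,c1):fails  (d4,c3):fails  (d5,c2):fails  (d6,c2):fails  (d6,c5):fails
Scope holds for no restrictor pair, so the sentence is true.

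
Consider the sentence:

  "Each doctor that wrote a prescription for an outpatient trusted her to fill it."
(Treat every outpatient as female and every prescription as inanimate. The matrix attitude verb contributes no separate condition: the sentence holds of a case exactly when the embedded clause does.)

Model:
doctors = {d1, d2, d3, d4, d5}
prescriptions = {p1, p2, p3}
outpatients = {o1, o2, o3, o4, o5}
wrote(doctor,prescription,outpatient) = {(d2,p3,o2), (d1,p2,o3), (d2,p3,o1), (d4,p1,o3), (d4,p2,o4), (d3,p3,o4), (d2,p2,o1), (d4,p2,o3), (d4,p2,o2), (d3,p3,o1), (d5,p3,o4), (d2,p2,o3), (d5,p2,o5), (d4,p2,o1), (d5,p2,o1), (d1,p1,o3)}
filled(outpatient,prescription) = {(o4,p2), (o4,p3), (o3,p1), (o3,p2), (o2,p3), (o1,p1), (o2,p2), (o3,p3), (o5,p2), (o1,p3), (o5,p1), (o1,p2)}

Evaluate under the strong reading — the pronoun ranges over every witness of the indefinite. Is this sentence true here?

True

"her" takes "an outpatient" as antecedent and "it" takes "a prescription"; both are donkey pronouns co-varying with the restrictor.
Strong reading: for every (d,p,o) with wrote(d,p,o), filled(o,p).
Restrictor triples: (d1,p1,o3)→filled(o3,p1) ✓  (d1,p2,o3)→filled(o3,p2) ✓  (d2,p2,o1)→filled(o1,p2) ✓  (d2,p2,o3)→filled(o3,p2) ✓  (d2,p3,o1)→filled(o1,p3) ✓  (d2,p3,o2)→filled(o2,p3) ✓  (d3,p3,o1)→filled(o1,p3) ✓  (d3,p3,o4)→filled(o4,p3) ✓  (d4,p1,o3)→filled(o3,p1) ✓  (d4,p2,o1)→filled(o1,p2) ✓  (d4,p2,o2)→filled(o2,p2) ✓  (d4,p2,o3)→filled(o3,p2) ✓  (d4,p2,o4)→filled(o4,p2) ✓  (d5,p2,o1)→filled(o1,p2) ✓  (d5,p2,o5)→filled(o5,p2) ✓  (d5,p3,o4)→filled(o4,p3) ✓
Every restrictor triple satisfies the scope.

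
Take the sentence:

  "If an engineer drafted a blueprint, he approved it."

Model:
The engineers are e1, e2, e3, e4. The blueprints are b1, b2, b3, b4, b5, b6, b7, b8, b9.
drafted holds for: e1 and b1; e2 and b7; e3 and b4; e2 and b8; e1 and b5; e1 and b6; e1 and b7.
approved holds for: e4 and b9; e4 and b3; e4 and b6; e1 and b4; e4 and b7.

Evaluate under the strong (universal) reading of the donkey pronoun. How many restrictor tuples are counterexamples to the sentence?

7

"it" takes "a blueprint" as antecedent — a donkey pronoun bound across the clause boundary.
Strong reading: for every (e,b) with drafted(e,b), approved(e,b).
Restrictor pairs: (e1,b1) ✗  (e1,b5) ✗  (e1,b6) ✗  (e1,b7) ✗  (e2,b7) ✗  (e2,b8) ✗  (e3,b4) ✗
Counterexamples (restrictor pairs failing the scope): 7.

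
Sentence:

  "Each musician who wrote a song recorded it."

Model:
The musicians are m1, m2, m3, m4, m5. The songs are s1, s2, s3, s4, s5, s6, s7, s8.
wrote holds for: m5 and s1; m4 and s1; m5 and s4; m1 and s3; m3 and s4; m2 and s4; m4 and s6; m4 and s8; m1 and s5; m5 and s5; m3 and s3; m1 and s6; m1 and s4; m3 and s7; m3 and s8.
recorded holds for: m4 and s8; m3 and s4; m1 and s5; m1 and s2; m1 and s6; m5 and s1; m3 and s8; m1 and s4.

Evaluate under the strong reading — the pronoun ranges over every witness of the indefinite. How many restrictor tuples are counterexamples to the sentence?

8

"it" takes "a song" as antecedent — a donkey pronoun bound across the clause boundary.
Strong reading: for every (m,s) with wrote(m,s), recorded(m,s).
Restrictor pairs: (m1,s3) ✗  (m1,s4) ✓  (m1,s5) ✓  (m1,s6) ✓  (m2,s4) ✗  (m3,s3) ✗  (m3,s4) ✓  (m3,s7) ✗  (m3,s8) ✓  (m4,s1) ✗  (m4,s6) ✗  (m4,s8) ✓  (m5,s1) ✓  (m5,s4) ✗  (m5,s5) ✗
Counterexamples (restrictor pairs failing the scope): 8.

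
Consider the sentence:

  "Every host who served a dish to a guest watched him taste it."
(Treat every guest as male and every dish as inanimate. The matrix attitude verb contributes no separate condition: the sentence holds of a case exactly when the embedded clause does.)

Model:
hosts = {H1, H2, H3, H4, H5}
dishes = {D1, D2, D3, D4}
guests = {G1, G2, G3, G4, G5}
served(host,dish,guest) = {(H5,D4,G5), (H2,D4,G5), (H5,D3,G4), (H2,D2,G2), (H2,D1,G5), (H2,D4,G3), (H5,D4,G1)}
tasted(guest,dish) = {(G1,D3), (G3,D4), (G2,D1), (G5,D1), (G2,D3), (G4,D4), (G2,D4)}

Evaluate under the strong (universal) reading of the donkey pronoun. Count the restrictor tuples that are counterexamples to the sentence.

"him" takes "a guest" as antecedent and "it" takes "a dish"; both are donkey pronouns co-varying with the restrictor.
Strong reading: for every (h,d,g) with served(h,d,g), tasted(g,d).
Restrictor triples: (H2,D1,G5)→tasted(G5,D1) ✓  (H2,D2,G2)→tasted(G2,D2) ✗  (H2,D4,G3)→tasted(G3,D4) ✓  (H2,D4,G5)→tasted(G5,D4) ✗  (H5,D3,G4)→tasted(G4,D3) ✗  (H5,D4,G1)→tasted(G1,D4) ✗  (H5,D4,G5)→tasted(G5,D4) ✗
Counterexamples (restrictor triples failing the scope): 5.

5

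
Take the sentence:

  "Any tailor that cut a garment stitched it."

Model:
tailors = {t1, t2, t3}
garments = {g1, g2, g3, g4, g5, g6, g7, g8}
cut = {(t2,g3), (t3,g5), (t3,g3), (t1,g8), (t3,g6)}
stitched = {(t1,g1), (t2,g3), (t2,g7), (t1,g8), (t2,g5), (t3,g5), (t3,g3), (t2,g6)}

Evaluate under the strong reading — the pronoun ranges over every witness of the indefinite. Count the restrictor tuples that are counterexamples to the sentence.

1

"it" takes "a garment" as antecedent — a donkey pronoun bound across the clause boundary.
Strong reading: for every (t,g) with cut(t,g), stitched(t,g).
Restrictor pairs: (t1,g8) ✓  (t2,g3) ✓  (t3,g3) ✓  (t3,g5) ✓  (t3,g6) ✗
Counterexamples (restrictor pairs failing the scope): 1.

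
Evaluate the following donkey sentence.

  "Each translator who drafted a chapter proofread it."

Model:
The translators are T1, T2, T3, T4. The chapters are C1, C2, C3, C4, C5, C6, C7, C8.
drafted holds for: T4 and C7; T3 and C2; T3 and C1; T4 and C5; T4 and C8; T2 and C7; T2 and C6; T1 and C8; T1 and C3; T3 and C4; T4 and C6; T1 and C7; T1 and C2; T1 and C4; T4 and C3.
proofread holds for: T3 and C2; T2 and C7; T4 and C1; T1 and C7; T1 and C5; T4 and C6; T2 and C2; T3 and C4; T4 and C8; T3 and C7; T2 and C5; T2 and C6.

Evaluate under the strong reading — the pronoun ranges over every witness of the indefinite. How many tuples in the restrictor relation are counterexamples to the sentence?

"it" takes "a chapter" as antecedent — a donkey pronoun bound across the clause boundary.
Strong reading: for every (t,c) with drafted(t,c), proofread(t,c).
Restrictor pairs: (T1,C2) ✗  (T1,C3) ✗  (T1,C4) ✗  (T1,C7) ✓  (T1,C8) ✗  (T2,C6) ✓  (T2,C7) ✓  (T3,C1) ✗  (T3,C2) ✓  (T3,C4) ✓  (T4,C3) ✗  (T4,C5) ✗  (T4,C6) ✓  (T4,C7) ✗  (T4,C8) ✓
Counterexamples (restrictor pairs failing the scope): 8.

8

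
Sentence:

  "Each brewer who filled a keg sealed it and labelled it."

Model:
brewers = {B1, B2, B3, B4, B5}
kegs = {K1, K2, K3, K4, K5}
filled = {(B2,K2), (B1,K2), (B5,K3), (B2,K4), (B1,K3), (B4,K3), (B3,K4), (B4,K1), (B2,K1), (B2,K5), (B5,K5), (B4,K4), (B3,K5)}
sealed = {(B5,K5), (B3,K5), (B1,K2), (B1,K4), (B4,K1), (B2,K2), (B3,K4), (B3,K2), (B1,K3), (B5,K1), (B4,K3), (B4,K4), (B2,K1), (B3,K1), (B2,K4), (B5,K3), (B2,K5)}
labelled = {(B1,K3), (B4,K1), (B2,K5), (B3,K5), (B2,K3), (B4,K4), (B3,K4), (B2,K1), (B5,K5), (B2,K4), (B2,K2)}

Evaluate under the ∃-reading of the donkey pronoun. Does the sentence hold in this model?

"it" takes "a keg" as antecedent — a donkey pronoun bound across the clause boundary.
Weak reading: every brewer b with some filled-keg has at least one filled-keg k such that sealed(b,k) ∧ labelled(b,k).
Per brewer: B1:✓  B2:✓  B3:✓  B4:✓  B5:✓
Every brewer in the restrictor has a witness.

True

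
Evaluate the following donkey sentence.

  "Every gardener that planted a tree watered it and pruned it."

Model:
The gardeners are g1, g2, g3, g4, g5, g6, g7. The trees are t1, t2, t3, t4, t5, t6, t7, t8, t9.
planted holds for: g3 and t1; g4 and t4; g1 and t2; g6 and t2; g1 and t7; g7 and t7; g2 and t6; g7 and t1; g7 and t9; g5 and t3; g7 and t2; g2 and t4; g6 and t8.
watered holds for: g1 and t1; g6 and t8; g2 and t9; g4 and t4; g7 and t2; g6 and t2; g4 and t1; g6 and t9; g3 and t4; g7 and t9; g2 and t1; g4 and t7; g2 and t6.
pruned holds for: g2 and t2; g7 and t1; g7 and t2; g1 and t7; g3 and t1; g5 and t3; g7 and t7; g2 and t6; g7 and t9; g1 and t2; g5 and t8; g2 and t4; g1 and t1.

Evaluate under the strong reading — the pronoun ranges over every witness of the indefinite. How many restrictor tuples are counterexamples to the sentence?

10

"it" takes "a tree" as antecedent — a donkey pronoun bound across the clause boundary.
Strong reading: for every (g,t) with planted(g,t), watered(g,t) ∧ pruned(g,t).
Restrictor pairs: (g1,t2) ✗  (g1,t7) ✗  (g2,t4) ✗  (g2,t6) ✓  (g3,t1) ✗  (g4,t4) ✗  (g5,t3) ✗  (g6,t2) ✗  (g6,t8) ✗  (g7,t1) ✗  (g7,t2) ✓  (g7,t7) ✗  (g7,t9) ✓
Counterexamples (restrictor pairs failing the scope): 10.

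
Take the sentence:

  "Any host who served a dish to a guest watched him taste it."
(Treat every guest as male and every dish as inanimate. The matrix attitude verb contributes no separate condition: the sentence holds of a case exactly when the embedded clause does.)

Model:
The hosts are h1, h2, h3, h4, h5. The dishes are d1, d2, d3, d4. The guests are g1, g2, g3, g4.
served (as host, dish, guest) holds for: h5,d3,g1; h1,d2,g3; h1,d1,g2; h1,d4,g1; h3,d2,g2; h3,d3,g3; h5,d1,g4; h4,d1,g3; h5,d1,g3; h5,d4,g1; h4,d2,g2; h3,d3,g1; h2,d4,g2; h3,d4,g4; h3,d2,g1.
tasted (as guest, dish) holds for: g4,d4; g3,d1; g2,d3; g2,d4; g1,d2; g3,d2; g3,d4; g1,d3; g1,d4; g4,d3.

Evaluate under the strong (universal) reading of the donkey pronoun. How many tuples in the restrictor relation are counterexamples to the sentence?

"him" takes "a guest" as antecedent and "it" takes "a dish"; both are donkey pronouns co-varying with the restrictor.
Strong reading: for every (h,d,g) with served(h,d,g), tasted(g,d).
Restrictor triples: (h1,d1,g2)→tasted(g2,d1) ✗  (h1,d2,g3)→tasted(g3,d2) ✓  (h1,d4,g1)→tasted(g1,d4) ✓  (h2,d4,g2)→tasted(g2,d4) ✓  (h3,d2,g1)→tasted(g1,d2) ✓  (h3,d2,g2)→tasted(g2,d2) ✗  (h3,d3,g1)→tasted(g1,d3) ✓  (h3,d3,g3)→tasted(g3,d3) ✗  (h3,d4,g4)→tasted(g4,d4) ✓  (h4,d1,g3)→tasted(g3,d1) ✓  (h4,d2,g2)→tasted(g2,d2) ✗  (h5,d1,g3)→tasted(g3,d1) ✓  (h5,d1,g4)→tasted(g4,d1) ✗  (h5,d3,g1)→tasted(g1,d3) ✓  (h5,d4,g1)→tasted(g1,d4) ✓
Counterexamples (restrictor triples failing the scope): 5.

5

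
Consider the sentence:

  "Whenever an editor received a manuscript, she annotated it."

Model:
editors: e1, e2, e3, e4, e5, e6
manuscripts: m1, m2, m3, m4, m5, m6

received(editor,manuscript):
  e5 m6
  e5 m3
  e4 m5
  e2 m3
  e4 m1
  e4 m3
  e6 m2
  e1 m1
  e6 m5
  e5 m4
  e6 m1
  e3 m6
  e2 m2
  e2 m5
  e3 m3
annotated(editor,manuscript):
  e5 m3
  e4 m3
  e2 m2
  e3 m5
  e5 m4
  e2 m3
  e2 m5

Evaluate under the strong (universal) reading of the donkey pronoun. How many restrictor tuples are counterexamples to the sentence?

9

"it" takes "a manuscript" as antecedent — a donkey pronoun bound across the clause boundary.
Strong reading: for every (e,m) with received(e,m), annotated(e,m).
Restrictor pairs: (e1,m1) ✗  (e2,m2) ✓  (e2,m3) ✓  (e2,m5) ✓  (e3,m3) ✗  (e3,m6) ✗  (e4,m1) ✗  (e4,m3) ✓  (e4,m5) ✗  (e5,m3) ✓  (e5,m4) ✓  (e5,m6) ✗  (e6,m1) ✗  (e6,m2) ✗  (e6,m5) ✗
Counterexamples (restrictor pairs failing the scope): 9.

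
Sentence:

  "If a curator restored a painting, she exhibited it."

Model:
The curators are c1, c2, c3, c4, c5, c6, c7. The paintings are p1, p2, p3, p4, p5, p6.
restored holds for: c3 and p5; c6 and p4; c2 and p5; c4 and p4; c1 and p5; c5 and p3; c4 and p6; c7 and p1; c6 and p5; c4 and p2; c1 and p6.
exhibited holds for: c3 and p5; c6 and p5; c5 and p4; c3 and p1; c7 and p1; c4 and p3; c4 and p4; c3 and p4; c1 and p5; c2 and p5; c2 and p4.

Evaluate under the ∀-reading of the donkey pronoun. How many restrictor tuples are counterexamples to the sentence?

"it" takes "a painting" as antecedent — a donkey pronoun bound across the clause boundary.
Strong reading: for every (c,p) with restored(c,p), exhibited(c,p).
Restrictor pairs: (c1,p5) ✓  (c1,p6) ✗  (c2,p5) ✓  (c3,p5) ✓  (c4,p2) ✗  (c4,p4) ✓  (c4,p6) ✗  (c5,p3) ✗  (c6,p4) ✗  (c6,p5) ✓  (c7,p1) ✓
Counterexamples (restrictor pairs failing the scope): 5.

5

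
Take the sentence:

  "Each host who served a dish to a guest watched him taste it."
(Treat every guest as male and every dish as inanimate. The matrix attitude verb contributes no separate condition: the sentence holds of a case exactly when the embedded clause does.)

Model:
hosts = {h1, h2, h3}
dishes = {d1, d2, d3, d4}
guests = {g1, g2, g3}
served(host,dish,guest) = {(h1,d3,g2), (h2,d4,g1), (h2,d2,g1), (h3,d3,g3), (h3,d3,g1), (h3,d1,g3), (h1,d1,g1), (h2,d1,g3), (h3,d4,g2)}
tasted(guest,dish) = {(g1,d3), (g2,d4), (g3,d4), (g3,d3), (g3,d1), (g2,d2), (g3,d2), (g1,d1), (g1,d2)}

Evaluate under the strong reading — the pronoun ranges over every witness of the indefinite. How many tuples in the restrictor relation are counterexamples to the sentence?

2

"him" takes "a guest" as antecedent and "it" takes "a dish"; both are donkey pronouns co-varying with the restrictor.
Strong reading: for every (h,d,g) with served(h,d,g), tasted(g,d).
Restrictor triples: (h1,d1,g1)→tasted(g1,d1) ✓  (h1,d3,g2)→tasted(g2,d3) ✗  (h2,d1,g3)→tasted(g3,d1) ✓  (h2,d2,g1)→tasted(g1,d2) ✓  (h2,d4,g1)→tasted(g1,d4) ✗  (h3,d1,g3)→tasted(g3,d1) ✓  (h3,d3,g1)→tasted(g1,d3) ✓  (h3,d3,g3)→tasted(g3,d3) ✓  (h3,d4,g2)→tasted(g2,d4) ✓
Counterexamples (restrictor triples failing the scope): 2.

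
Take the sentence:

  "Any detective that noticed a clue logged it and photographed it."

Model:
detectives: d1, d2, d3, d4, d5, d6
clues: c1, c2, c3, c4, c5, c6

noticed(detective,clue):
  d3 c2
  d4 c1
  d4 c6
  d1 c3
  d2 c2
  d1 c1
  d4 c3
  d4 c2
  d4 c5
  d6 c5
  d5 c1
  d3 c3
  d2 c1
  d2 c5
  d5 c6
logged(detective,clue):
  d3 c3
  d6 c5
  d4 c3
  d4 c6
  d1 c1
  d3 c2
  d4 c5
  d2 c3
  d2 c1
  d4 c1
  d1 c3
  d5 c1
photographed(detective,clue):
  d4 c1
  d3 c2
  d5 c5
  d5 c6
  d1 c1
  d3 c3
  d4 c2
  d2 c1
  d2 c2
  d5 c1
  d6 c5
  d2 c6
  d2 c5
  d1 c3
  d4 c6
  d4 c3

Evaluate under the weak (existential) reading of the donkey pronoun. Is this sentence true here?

"it" takes "a clue" as antecedent — a donkey pronoun bound across the clause boundary.
Weak reading: every detective d with some noticed-clue has at least one noticed-clue c such that logged(d,c) ∧ photographed(d,c).
Per detective: d1:✓  d2:✓  d3:✓  d4:✓  d5:✓  d6:✓
Every detective in the restrictor has a witness.

True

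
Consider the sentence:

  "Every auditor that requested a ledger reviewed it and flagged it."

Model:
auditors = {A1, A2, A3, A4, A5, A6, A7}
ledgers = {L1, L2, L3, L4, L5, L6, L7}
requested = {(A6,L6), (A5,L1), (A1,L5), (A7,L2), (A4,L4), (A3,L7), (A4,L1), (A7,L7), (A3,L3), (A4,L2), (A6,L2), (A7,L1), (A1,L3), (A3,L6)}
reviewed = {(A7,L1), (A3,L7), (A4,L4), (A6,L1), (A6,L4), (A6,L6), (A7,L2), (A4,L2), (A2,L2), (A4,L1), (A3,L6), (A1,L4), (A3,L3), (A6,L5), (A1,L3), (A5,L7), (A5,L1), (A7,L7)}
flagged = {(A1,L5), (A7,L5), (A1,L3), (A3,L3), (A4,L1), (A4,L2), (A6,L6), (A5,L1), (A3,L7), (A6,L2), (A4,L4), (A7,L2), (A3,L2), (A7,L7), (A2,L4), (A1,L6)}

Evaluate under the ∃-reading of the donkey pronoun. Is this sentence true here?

"it" takes "a ledger" as antecedent — a donkey pronoun bound across the clause boundary.
Weak reading: every auditor a with some requested-ledger has at least one requested-ledger l such that reviewed(a,l) ∧ flagged(a,l).
Per auditor: A1:✓  A3:✓  A4:✓  A5:✓  A6:✓  A7:✓
Every auditor in the restrictor has a witness.

True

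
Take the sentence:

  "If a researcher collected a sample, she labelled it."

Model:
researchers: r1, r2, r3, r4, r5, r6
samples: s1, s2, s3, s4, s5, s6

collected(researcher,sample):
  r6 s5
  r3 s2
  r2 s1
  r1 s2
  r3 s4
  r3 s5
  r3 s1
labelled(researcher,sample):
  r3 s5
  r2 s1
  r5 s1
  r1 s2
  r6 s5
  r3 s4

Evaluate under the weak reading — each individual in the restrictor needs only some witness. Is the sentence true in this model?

"it" takes "a sample" as antecedent — a donkey pronoun bound across the clause boundary.
Weak reading: every researcher r with some collected-sample has at least one collected-sample s such that labelled(r,s).
Per researcher: r1:✓  r2:✓  r3:✓  r6:✓
Every researcher in the restrictor has a witness.

True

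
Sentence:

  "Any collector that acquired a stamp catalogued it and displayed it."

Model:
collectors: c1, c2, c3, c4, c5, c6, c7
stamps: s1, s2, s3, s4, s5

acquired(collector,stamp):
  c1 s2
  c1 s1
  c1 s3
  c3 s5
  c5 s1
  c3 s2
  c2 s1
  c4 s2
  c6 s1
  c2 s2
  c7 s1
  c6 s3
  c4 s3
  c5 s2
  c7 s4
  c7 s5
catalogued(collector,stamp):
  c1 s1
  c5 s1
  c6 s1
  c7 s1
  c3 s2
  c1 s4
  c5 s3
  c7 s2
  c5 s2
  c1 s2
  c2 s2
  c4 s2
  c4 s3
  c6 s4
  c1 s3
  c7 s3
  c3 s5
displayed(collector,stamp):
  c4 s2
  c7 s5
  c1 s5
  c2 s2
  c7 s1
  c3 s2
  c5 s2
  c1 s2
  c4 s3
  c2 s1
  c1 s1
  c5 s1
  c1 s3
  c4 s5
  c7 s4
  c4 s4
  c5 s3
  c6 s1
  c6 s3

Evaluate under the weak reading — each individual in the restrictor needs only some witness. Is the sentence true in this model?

True

"it" takes "a stamp" as antecedent — a donkey pronoun bound across the clause boundary.
Weak reading: every collector c with some acquired-stamp has at least one acquired-stamp s such that catalogued(c,s) ∧ displayed(c,s).
Per collector: c1:✓  c2:✓  c3:✓  c4:✓  c5:✓  c6:✓  c7:✓
Every collector in the restrictor has a witness.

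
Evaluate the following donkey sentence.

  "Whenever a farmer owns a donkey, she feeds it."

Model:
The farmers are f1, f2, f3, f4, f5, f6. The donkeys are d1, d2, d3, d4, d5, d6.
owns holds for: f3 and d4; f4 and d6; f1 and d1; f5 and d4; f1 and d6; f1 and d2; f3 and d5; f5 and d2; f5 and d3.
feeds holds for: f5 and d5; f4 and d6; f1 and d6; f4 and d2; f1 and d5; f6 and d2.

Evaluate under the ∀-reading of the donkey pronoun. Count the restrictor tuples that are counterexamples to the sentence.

7

"it" takes "a donkey" as antecedent — a donkey pronoun bound across the clause boundary.
Strong reading: for every (f,d) with owns(f,d), feeds(f,d).
Restrictor pairs: (f1,d1) ✗  (f1,d2) ✗  (f1,d6) ✓  (f3,d4) ✗  (f3,d5) ✗  (f4,d6) ✓  (f5,d2) ✗  (f5,d3) ✗  (f5,d4) ✗
Counterexamples (restrictor pairs failing the scope): 7.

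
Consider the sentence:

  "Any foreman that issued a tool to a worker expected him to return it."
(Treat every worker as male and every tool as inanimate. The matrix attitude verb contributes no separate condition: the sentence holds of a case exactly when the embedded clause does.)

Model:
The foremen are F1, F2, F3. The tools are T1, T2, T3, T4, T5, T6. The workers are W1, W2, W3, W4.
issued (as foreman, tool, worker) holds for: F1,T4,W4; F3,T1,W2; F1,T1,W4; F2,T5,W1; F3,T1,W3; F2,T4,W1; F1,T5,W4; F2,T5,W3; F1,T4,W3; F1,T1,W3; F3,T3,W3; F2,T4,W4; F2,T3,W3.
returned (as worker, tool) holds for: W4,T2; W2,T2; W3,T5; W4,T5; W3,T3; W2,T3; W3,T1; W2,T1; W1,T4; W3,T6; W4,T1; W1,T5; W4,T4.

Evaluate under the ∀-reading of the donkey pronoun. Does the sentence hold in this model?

"him" takes "a worker" as antecedent and "it" takes "a tool"; both are donkey pronouns co-varying with the restrictor.
Strong reading: for every (f,t,w) with issued(f,t,w), returned(w,t).
Restrictor triples: (F1,T1,W3)→returned(W3,T1) ✓  (F1,T1,W4)→returned(W4,T1) ✓  (F1,T4,W3)→returned(W3,T4) ✗  (F1,T4,W4)→returned(W4,T4) ✓  (F1,T5,W4)→returned(W4,T5) ✓  (F2,T3,W3)→returned(W3,T3) ✓  (F2,T4,W1)→returned(W1,T4) ✓  (F2,T4,W4)→returned(W4,T4) ✓  (F2,T5,W1)→returned(W1,T5) ✓  (F2,T5,W3)→returned(W3,T5) ✓  (F3,T1,W2)→returned(W2,T1) ✓  (F3,T1,W3)→returned(W3,T1) ✓  (F3,T3,W3)→returned(W3,T3) ✓
Counterexample: (F1,T4,W3) — returned(W3,T4) does not hold.

False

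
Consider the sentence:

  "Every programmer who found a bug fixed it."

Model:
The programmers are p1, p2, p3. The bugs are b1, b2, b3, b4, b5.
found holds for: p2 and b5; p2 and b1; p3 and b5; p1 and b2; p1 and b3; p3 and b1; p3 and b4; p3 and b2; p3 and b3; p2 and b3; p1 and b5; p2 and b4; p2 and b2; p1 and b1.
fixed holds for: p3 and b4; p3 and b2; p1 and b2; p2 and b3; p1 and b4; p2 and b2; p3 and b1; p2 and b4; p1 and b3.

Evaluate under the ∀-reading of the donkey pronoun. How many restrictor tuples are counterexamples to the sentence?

"it" takes "a bug" as antecedent — a donkey pronoun bound across the clause boundary.
Strong reading: for every (p,b) with found(p,b), fixed(p,b).
Restrictor pairs: (p1,b1) ✗  (p1,b2) ✓  (p1,b3) ✓  (p1,b5) ✗  (p2,b1) ✗  (p2,b2) ✓  (p2,b3) ✓  (p2,b4) ✓  (p2,b5) ✗  (p3,b1) ✓  (p3,b2) ✓  (p3,b3) ✗  (p3,b4) ✓  (p3,b5) ✗
Counterexamples (restrictor pairs failing the scope): 6.

6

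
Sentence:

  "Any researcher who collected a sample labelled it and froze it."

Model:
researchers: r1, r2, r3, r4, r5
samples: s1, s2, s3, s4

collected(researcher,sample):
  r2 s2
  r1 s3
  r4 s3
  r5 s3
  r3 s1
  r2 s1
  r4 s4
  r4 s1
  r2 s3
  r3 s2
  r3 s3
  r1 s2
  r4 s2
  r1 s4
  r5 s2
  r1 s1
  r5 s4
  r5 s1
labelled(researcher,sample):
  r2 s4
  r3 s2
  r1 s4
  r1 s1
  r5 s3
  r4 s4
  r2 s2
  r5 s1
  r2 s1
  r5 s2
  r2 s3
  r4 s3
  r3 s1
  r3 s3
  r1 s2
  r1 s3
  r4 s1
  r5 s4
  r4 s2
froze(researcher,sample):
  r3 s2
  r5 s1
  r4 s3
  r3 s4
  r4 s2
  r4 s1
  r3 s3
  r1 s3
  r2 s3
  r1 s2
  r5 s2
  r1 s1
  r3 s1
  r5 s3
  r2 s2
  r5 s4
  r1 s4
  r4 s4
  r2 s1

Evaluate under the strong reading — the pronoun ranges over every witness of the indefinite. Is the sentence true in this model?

"it" takes "a sample" as antecedent — a donkey pronoun bound across the clause boundary.
Strong reading: for every (r,s) with collected(r,s), labelled(r,s) ∧ froze(r,s).
Restrictor pairs: (r1,s1) ✓  (r1,s2) ✓  (r1,s3) ✓  (r1,s4) ✓  (r2,s1) ✓  (r2,s2) ✓  (r2,s3) ✓  (r3,s1) ✓  (r3,s2) ✓  (r3,s3) ✓  (r4,s1) ✓  (r4,s2) ✓  (r4,s3) ✓  (r4,s4) ✓  (r5,s1) ✓  (r5,s2) ✓  (r5,s3) ✓  (r5,s4) ✓
Every restrictor pair satisfies the scope.

True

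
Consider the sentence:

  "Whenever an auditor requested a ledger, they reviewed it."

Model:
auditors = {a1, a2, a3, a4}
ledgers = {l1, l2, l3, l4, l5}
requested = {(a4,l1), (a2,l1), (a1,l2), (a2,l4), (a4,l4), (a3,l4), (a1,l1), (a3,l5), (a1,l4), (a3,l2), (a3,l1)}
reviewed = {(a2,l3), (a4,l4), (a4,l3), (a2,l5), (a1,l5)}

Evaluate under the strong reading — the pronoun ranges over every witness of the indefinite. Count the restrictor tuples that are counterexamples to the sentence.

10

"it" takes "a ledger" as antecedent — a donkey pronoun bound across the clause boundary.
Strong reading: for every (a,l) with requested(a,l), reviewed(a,l).
Restrictor pairs: (a1,l1) ✗  (a1,l2) ✗  (a1,l4) ✗  (a2,l1) ✗  (a2,l4) ✗  (a3,l1) ✗  (a3,l2) ✗  (a3,l4) ✗  (a3,l5) ✗  (a4,l1) ✗  (a4,l4) ✓
Counterexamples (restrictor pairs failing the scope): 10.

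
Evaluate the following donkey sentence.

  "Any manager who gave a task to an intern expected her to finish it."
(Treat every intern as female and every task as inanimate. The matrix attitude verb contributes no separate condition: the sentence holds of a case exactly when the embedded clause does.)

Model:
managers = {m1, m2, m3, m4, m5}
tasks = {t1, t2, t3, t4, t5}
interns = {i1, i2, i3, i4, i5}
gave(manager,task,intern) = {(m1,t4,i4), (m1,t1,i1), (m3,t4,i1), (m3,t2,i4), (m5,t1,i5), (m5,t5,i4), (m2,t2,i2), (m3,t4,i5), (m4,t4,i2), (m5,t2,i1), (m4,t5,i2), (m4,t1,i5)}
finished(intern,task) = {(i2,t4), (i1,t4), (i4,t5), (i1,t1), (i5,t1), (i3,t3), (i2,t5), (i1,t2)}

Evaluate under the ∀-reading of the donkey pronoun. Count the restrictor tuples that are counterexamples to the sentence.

"her" takes "an intern" as antecedent and "it" takes "a task"; both are donkey pronouns co-varying with the restrictor.
Strong reading: for every (m,t,i) with gave(m,t,i), finished(i,t).
Restrictor triples: (m1,t1,i1)→finished(i1,t1) ✓  (m1,t4,i4)→finished(i4,t4) ✗  (m2,t2,i2)→finished(i2,t2) ✗  (m3,t2,i4)→finished(i4,t2) ✗  (m3,t4,i1)→finished(i1,t4) ✓  (m3,t4,i5)→finished(i5,t4) ✗  (m4,t1,i5)→finished(i5,t1) ✓  (m4,t4,i2)→finished(i2,t4) ✓  (m4,t5,i2)→finished(i2,t5) ✓  (m5,t1,i5)→finished(i5,t1) ✓  (m5,t2,i1)→finished(i1,t2) ✓  (m5,t5,i4)→finished(i4,t5) ✓
Counterexamples (restrictor triples failing the scope): 4.

4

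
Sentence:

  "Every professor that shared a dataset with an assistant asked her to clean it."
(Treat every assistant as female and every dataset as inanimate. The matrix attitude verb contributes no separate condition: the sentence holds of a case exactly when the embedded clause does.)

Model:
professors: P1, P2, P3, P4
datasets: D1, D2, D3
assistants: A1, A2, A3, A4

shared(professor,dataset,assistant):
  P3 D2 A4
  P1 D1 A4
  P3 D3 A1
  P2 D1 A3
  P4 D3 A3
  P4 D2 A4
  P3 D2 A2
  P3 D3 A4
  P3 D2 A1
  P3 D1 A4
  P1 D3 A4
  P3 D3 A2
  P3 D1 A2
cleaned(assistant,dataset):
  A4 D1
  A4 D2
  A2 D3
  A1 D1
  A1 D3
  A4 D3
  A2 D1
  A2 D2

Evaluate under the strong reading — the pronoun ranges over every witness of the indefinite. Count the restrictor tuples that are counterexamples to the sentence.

"her" takes "an assistant" as antecedent and "it" takes "a dataset"; both are donkey pronouns co-varying with the restrictor.
Strong reading: for every (p,d,a) with shared(p,d,a), cleaned(a,d).
Restrictor triples: (P1,D1,A4)→cleaned(A4,D1) ✓  (P1,D3,A4)→cleaned(A4,D3) ✓  (P2,D1,A3)→cleaned(A3,D1) ✗  (P3,D1,A2)→cleaned(A2,D1) ✓  (P3,D1,A4)→cleaned(A4,D1) ✓  (P3,D2,A1)→cleaned(A1,D2) ✗  (P3,D2,A2)→cleaned(A2,D2) ✓  (P3,D2,A4)→cleaned(A4,D2) ✓  (P3,D3,A1)→cleaned(A1,D3) ✓  (P3,D3,A2)→cleaned(A2,D3) ✓  (P3,D3,A4)→cleaned(A4,D3) ✓  (P4,D2,A4)→cleaned(A4,D2) ✓  (P4,D3,A3)→cleaned(A3,D3) ✗
Counterexamples (restrictor triples failing the scope): 3.

3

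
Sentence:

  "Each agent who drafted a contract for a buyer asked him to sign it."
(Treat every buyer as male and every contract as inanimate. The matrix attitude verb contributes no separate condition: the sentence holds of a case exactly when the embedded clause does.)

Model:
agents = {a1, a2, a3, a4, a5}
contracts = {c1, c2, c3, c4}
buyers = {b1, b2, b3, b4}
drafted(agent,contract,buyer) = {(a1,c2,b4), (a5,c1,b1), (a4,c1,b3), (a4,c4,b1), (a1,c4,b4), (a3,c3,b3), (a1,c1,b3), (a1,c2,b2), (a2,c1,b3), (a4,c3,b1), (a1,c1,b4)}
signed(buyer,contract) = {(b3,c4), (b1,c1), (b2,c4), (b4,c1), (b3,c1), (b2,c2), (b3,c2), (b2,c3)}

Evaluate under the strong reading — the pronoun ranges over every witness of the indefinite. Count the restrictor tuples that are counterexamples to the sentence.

"him" takes "a buyer" as antecedent and "it" takes "a contract"; both are donkey pronouns co-varying with the restrictor.
Strong reading: for every (a,c,b) with drafted(a,c,b), signed(b,c).
Restrictor triples: (a1,c1,b3)→signed(b3,c1) ✓  (a1,c1,b4)→signed(b4,c1) ✓  (a1,c2,b2)→signed(b2,c2) ✓  (a1,c2,b4)→signed(b4,c2) ✗  (a1,c4,b4)→signed(b4,c4) ✗  (a2,c1,b3)→signed(b3,c1) ✓  (a3,c3,b3)→signed(b3,c3) ✗  (a4,c1,b3)→signed(b3,c1) ✓  (a4,c3,b1)→signed(b1,c3) ✗  (a4,c4,b1)→signed(b1,c4) ✗  (a5,c1,b1)→signed(b1,c1) ✓
Counterexamples (restrictor triples failing the scope): 5.

5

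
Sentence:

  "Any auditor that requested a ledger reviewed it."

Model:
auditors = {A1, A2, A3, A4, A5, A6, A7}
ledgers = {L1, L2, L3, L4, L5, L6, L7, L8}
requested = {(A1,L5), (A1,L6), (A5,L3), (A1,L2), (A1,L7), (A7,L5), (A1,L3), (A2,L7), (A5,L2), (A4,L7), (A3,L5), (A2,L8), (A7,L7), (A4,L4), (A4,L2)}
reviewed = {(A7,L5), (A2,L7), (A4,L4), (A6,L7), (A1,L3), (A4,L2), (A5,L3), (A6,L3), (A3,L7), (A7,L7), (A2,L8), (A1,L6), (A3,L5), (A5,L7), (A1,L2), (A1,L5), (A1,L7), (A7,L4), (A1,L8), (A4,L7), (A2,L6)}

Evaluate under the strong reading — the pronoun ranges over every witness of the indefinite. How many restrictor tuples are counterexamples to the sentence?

"it" takes "a ledger" as antecedent — a donkey pronoun bound across the clause boundary.
Strong reading: for every (a,l) with requested(a,l), reviewed(a,l).
Restrictor pairs: (A1,L2) ✓  (A1,L3) ✓  (A1,L5) ✓  (A1,L6) ✓  (A1,L7) ✓  (A2,L7) ✓  (A2,L8) ✓  (A3,L5) ✓  (A4,L2) ✓  (A4,L4) ✓  (A4,L7) ✓  (A5,L2) ✗  (A5,L3) ✓  (A7,L5) ✓  (A7,L7) ✓
Counterexamples (restrictor pairs failing the scope): 1.

1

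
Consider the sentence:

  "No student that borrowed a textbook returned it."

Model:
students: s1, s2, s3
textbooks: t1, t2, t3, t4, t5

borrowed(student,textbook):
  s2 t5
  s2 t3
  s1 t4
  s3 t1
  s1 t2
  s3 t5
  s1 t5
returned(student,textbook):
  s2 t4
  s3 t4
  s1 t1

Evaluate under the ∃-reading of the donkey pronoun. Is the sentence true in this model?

"it" takes "a textbook" as antecedent — a donkey pronoun bound across the clause boundary.
Truth condition: for no (s,t) with borrowed(s,t) does returned(s,t) hold.
Restrictor pairs — does the scope hold? (s1,t2):fails  (s1,t4):fails  (s1,t5):fails  (s2,t3):fails  (s2,t5):fails  (s3,t1):fails  (s3,t5):fails
Scope holds for no restrictor pair, so the sentence is true.

True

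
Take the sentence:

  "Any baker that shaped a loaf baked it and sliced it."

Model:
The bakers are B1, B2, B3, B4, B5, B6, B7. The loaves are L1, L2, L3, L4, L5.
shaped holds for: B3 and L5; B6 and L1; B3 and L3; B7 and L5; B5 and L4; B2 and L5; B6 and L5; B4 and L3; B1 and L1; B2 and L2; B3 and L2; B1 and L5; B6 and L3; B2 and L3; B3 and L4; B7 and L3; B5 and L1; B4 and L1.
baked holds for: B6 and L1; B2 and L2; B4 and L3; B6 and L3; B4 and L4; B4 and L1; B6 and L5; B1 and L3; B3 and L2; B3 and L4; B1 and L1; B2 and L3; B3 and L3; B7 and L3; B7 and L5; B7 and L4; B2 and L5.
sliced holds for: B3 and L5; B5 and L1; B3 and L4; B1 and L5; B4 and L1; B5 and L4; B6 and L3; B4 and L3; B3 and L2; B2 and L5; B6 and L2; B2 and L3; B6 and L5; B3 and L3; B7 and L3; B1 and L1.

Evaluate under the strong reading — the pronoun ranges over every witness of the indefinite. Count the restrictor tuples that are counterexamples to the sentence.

7

"it" takes "a loaf" as antecedent — a donkey pronoun bound across the clause boundary.
Strong reading: for every (b,l) with shaped(b,l), baked(b,l) ∧ sliced(b,l).
Restrictor pairs: (B1,L1) ✓  (B1,L5) ✗  (B2,L2) ✗  (B2,L3) ✓  (B2,L5) ✓  (B3,L2) ✓  (B3,L3) ✓  (B3,L4) ✓  (B3,L5) ✗  (B4,L1) ✓  (B4,L3) ✓  (B5,L1) ✗  (B5,L4) ✗  (B6,L1) ✗  (B6,L3) ✓  (B6,L5) ✓  (B7,L3) ✓  (B7,L5) ✗
Counterexamples (restrictor pairs failing the scope): 7.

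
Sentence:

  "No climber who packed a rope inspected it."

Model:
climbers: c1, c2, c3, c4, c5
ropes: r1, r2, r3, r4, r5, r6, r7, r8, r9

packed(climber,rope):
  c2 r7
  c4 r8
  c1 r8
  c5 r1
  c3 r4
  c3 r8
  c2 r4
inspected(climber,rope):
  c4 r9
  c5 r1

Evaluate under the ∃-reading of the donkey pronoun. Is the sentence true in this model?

False

"it" takes "a rope" as antecedent — a donkey pronoun bound across the clause boundary.
Truth condition: for no (c,r) with packed(c,r) does inspected(c,r) hold.
Restrictor pairs — does the scope hold? (c1,r8):fails  (c2,r4):fails  (c2,r7):fails  (c3,r4):fails  (c3,r8):fails  (c4,r8):fails  (c5,r1):holds
Scope holds for 1 pair(s), so the sentence is false.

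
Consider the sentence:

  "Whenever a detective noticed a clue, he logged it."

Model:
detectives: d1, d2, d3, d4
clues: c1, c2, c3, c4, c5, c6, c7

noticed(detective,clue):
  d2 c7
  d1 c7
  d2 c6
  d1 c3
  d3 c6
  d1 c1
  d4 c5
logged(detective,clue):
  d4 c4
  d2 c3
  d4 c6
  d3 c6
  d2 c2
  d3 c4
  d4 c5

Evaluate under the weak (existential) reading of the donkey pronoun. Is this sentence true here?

False

"it" takes "a clue" as antecedent — a donkey pronoun bound across the clause boundary.
Weak reading: every detective d with some noticed-clue has at least one noticed-clue c such that logged(d,c).
Per detective: d1:✗  d2:✗  d3:✓  d4:✓
d1 has no witness among its noticed-clues.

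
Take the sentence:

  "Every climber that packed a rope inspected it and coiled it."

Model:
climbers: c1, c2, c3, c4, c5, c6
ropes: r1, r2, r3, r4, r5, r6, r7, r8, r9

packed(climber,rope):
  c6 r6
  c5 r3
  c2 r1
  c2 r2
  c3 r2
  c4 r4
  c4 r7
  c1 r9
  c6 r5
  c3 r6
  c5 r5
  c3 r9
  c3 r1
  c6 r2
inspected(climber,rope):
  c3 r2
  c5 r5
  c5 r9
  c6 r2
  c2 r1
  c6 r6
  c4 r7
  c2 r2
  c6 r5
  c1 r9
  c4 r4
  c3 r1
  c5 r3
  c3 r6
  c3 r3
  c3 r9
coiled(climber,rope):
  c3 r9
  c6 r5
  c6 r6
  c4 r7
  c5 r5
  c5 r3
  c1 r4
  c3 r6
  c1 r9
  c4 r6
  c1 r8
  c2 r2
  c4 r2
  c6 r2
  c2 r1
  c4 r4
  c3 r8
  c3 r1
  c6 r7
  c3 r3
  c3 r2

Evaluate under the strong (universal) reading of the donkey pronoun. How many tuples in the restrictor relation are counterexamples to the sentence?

"it" takes "a rope" as antecedent — a donkey pronoun bound across the clause boundary.
Strong reading: for every (c,r) with packed(c,r), inspected(c,r) ∧ coiled(c,r).
Restrictor pairs: (c1,r9) ✓  (c2,r1) ✓  (c2,r2) ✓  (c3,r1) ✓  (c3,r2) ✓  (c3,r6) ✓  (c3,r9) ✓  (c4,r4) ✓  (c4,r7) ✓  (c5,r3) ✓  (c5,r5) ✓  (c6,r2) ✓  (c6,r5) ✓  (c6,r6) ✓
Counterexamples (restrictor pairs failing the scope): 0.

0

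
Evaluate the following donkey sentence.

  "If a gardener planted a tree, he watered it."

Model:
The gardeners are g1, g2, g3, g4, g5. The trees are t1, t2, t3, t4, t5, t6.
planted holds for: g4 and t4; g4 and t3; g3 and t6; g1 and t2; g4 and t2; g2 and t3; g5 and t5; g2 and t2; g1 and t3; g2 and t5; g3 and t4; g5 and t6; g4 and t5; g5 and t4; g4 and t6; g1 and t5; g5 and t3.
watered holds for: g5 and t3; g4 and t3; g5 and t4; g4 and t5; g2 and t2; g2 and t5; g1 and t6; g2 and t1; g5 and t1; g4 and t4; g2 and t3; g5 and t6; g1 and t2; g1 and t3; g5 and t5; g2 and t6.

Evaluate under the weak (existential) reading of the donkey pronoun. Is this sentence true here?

"it" takes "a tree" as antecedent — a donkey pronoun bound across the clause boundary.
Weak reading: every gardener g with some planted-tree has at least one planted-tree t such that watered(g,t).
Per gardener: g1:✓  g2:✓  g3:✗  g4:✓  g5:✓
g3 has no witness among its planted-trees.

False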